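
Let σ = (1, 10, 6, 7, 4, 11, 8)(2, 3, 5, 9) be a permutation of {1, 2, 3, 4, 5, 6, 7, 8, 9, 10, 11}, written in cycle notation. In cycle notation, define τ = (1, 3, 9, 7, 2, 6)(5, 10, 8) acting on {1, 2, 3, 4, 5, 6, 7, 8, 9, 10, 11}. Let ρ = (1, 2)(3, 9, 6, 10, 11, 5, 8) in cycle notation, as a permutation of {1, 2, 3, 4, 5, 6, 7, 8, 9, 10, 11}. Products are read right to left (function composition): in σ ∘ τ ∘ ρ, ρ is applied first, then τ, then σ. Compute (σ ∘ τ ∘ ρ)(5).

(σ ∘ τ ∘ ρ)(5) = σ(τ(ρ(5))). ρ(5) = 8, then τ(8) = 5, then σ(5) = 9, so the result is 9.

9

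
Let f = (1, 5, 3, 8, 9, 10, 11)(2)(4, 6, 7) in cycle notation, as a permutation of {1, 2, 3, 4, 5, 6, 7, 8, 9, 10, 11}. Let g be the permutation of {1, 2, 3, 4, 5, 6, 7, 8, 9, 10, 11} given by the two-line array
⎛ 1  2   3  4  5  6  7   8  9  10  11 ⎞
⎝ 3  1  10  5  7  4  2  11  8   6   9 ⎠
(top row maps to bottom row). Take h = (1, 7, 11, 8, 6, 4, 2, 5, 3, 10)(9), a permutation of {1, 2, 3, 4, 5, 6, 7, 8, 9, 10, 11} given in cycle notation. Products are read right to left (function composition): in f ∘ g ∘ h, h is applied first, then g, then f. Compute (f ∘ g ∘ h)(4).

Apply the permutations in order: h(4) = 2, then g(2) = 1, then f(1) = 5. So (f ∘ g ∘ h)(4) = 5.

5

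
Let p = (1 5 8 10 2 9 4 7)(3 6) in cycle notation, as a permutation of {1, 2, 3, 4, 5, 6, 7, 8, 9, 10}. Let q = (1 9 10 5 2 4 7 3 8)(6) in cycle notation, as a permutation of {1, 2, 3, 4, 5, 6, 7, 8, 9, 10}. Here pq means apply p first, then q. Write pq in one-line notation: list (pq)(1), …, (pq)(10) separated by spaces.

(pq)(x) = q(p(x)). Computing each image: q(p(1)) = q(5) = 2, q(p(2)) = q(9) = 10, q(p(3)) = q(6) = 6, q(p(4)) = q(7) = 3, q(p(5)) = q(8) = 1, q(p(6)) = q(3) = 8, q(p(7)) = q(1) = 9, q(p(8)) = q(10) = 5, q(p(9)) = q(4) = 7, q(p(10)) = q(2) = 4.
Hence pq = [2 10 6 3 1 8 9 5 7 4].

2 10 6 3 1 8 9 5 7 4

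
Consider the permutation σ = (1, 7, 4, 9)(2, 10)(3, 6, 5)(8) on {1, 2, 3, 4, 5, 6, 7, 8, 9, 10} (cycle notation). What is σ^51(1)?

9

1 lies in the 4-cycle (1, 7, 4, 9).
Powers repeat with period 4 on this cycle, and 51 mod 4 = 3, so σ^51(1) = σ^3(1).
Stepping 3 places around the cycle: 1 → 7 → 4 → 9.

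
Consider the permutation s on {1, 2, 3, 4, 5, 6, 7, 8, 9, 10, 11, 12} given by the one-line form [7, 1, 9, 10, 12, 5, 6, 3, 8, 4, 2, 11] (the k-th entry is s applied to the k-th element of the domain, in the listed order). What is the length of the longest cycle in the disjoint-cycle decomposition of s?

7

Decomposing into disjoint cycles gives (1 7 6 5 12 11 2)(3 9 8)(4 10); the longest has length 7.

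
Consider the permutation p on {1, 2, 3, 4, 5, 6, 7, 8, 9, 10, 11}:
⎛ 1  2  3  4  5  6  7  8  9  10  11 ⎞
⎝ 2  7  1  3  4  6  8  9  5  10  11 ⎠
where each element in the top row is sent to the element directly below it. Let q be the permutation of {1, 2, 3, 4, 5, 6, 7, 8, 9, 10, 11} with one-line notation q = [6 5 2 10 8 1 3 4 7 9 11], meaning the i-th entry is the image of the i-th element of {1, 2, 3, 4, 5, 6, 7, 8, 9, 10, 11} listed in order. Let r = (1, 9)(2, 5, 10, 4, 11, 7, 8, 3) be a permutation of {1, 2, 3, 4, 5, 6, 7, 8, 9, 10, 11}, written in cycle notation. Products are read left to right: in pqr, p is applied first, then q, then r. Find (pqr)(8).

Chase 8: p(8) = 9; q(9) = 7; r(7) = 8. Hence (pqr)(8) = 8.

8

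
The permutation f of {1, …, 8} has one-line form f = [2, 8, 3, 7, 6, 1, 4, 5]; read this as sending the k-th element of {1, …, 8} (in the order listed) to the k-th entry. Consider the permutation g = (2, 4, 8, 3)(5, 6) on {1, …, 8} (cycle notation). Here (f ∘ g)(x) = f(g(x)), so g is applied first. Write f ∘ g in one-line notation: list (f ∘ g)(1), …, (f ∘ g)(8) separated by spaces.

Chase each element through g then f: 1 → 1 → 2; 2 → 4 → 7; 3 → 2 → 8; 4 → 8 → 5; 5 → 6 → 1; 6 → 5 → 6; 7 → 7 → 4; 8 → 3 → 3.
Collecting the images, f ∘ g = [2 7 8 5 1 6 4 3].

2 7 8 5 1 6 4 3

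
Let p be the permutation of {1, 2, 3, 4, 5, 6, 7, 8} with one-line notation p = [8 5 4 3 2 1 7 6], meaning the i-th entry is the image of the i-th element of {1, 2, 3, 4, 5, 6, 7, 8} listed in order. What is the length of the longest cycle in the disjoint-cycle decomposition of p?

Decomposing into disjoint cycles gives (1 8 6)(2 5)(3 4); the longest has length 3.

3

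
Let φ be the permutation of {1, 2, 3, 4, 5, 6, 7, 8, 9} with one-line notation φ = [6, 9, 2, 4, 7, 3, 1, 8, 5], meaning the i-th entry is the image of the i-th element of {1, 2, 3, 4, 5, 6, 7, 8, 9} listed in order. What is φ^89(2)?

Tracing 2 → 9 → … returns to 2 after 7 steps, so 2 lies in a 7-cycle (1 6 3 2 9 5 7).
Since the cycle has length 7, φ^89 acts on it the same as φ^5 (89 mod 7 = 5).
Advancing 5 steps from 2: 2 → 9 → 5 → 7 → 1 → 6.

6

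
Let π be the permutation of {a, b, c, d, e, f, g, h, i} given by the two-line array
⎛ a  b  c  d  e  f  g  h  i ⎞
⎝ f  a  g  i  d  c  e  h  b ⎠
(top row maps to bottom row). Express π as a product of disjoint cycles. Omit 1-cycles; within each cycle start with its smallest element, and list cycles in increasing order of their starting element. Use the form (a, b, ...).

(a, f, c, g, e, d, i, b)

Start at a and follow images: a → f → c → g → e → d → i → b → a, giving the cycle (a, f, c, g, e, d, i, b).
Continuing from each remaining unvisited element yields (a, f, c, g, e, d, i, b).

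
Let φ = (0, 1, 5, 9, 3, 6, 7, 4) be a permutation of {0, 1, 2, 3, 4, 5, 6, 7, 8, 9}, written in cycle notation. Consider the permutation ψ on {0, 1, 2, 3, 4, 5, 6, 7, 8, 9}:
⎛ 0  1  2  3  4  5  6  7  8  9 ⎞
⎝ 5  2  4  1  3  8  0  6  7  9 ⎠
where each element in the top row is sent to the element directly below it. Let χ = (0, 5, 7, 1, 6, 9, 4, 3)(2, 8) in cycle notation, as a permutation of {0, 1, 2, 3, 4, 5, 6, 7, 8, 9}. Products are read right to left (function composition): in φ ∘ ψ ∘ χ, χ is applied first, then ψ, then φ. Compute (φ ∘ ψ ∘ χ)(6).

Apply the permutations in order: χ(6) = 9, then ψ(9) = 9, then φ(9) = 3. So (φ ∘ ψ ∘ χ)(6) = 3.

3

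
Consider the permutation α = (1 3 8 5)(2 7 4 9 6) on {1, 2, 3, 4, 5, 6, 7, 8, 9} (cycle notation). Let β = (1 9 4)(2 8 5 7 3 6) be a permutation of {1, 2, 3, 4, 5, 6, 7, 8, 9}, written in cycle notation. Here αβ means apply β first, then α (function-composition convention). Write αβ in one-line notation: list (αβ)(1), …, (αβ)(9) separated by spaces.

(αβ)(x) = α(β(x)). Computing each image: α(β(1)) = α(9) = 6, α(β(2)) = α(8) = 5, α(β(3)) = α(6) = 2, α(β(4)) = α(1) = 3, α(β(5)) = α(7) = 4, α(β(6)) = α(2) = 7, α(β(7)) = α(3) = 8, α(β(8)) = α(5) = 1, α(β(9)) = α(4) = 9.
Hence αβ = [6 5 2 3 4 7 8 1 9].

6 5 2 3 4 7 8 1 9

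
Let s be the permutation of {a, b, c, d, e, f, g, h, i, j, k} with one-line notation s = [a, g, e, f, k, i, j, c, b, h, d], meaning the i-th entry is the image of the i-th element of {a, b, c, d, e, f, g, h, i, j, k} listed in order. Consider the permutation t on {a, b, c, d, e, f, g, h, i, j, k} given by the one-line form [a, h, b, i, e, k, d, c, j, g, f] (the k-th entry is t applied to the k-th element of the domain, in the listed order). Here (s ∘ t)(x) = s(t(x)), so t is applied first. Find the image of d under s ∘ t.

t(d) = i, then s(i) = b; composing gives (s ∘ t)(d) = b.

b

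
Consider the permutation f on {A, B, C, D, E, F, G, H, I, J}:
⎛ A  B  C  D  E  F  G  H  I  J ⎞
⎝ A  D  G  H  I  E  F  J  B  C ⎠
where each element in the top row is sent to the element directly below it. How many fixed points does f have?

The fixed points (elements with f(x) = x) are {A}, so there is 1.

1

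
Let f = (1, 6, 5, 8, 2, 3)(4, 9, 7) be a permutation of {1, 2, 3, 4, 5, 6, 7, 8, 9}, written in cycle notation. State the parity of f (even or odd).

odd

The cycle lengths are 6, 3.
A cycle of length ℓ contributes ℓ−1 transpositions, so f is a product of 5 + 2 = 7 transpositions — odd.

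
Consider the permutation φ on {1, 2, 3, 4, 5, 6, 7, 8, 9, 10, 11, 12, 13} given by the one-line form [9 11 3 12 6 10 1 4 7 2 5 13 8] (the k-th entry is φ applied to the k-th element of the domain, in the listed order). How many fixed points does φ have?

1

The fixed points (elements with φ(x) = x) are {3}, so there is 1.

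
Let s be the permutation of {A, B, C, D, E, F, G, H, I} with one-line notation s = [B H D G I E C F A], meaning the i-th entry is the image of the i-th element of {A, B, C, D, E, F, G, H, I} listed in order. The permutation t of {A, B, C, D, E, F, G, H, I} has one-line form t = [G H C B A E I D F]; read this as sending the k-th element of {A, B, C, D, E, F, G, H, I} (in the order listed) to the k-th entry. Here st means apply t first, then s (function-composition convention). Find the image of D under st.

H

First apply t: t(D) = B, then s(B) = H. Thus (st)(D) = H.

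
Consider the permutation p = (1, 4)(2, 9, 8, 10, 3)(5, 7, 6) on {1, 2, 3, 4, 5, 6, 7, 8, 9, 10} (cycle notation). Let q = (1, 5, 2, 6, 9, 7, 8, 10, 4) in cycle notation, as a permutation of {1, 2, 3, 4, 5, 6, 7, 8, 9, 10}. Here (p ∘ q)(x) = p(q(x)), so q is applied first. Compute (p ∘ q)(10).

First apply q: q(10) = 4, then p(4) = 1. Thus (p ∘ q)(10) = 1.

1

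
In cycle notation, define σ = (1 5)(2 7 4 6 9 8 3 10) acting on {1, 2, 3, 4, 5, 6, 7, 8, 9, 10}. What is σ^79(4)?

7

4 lies in the 8-cycle (2 7 4 6 9 8 3 10).
On an 8-cycle, σ^8 is the identity, so σ^79 = σ^7 there (79 ≡ 7 mod 8).
Advancing 7 steps from 4: 4 → 6 → 9 → 8 → 3 → 10 → 2 → 7.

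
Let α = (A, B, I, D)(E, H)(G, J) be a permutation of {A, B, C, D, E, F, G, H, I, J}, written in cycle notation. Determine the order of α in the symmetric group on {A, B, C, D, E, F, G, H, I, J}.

The disjoint cycles have lengths 4, 2, 2, 1, 1.
Since disjoint cycles commute, ord(α) = lcm(4, 2, 2) = 4.

4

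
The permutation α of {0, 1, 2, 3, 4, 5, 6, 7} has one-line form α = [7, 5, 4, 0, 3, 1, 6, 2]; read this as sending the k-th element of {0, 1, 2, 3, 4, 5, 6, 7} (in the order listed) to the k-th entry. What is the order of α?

10

Writing α as disjoint cycles, the cycle lengths are 5, 2, 1.
The order is lcm(5, 2) = 10.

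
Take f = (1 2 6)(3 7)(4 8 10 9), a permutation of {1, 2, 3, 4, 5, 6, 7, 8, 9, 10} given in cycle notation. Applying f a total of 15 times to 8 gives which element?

8 lies in the 4-cycle (4 8 10 9).
On a 4-cycle, f^4 is the identity, so f^15 = f^3 there (15 ≡ 3 mod 4).
Advancing 3 steps from 8: 8 → 10 → 9 → 4.

4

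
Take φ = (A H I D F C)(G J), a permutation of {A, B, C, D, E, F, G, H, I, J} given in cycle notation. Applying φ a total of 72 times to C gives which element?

C

C lies in the 6-cycle (A H I D F C).
Since the cycle has length 6, φ^72 acts on it the same as φ^0 (72 mod 6 = 0).
So φ^72(C) = C.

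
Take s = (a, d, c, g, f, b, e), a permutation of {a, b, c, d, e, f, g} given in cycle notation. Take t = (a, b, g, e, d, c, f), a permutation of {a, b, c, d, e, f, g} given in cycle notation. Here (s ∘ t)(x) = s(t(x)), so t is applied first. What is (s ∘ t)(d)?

(s ∘ t)(d) = s(t(d)). t(d) = c, then s(c) = g. So (s ∘ t)(d) = g.

g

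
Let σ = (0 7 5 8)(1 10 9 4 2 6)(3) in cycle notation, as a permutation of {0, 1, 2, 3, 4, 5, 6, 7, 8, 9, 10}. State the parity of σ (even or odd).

even

The cycle lengths are 6, 4, 1.
A cycle of length ℓ contributes ℓ−1 transpositions, so σ is a product of 5 + 3 = 8 transpositions — even.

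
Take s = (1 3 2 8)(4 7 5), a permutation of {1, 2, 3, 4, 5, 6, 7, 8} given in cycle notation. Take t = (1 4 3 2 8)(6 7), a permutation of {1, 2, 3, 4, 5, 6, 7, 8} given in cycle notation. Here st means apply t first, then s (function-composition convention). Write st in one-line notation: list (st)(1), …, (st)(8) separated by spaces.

7 1 8 2 4 5 6 3

(st)(x) = s(t(x)). Computing each image: s(t(1)) = s(4) = 7, s(t(2)) = s(8) = 1, s(t(3)) = s(2) = 8, s(t(4)) = s(3) = 2, s(t(5)) = s(5) = 4, s(t(6)) = s(7) = 5, s(t(7)) = s(6) = 6, s(t(8)) = s(1) = 3.
Hence st = [7 1 8 2 4 5 6 3].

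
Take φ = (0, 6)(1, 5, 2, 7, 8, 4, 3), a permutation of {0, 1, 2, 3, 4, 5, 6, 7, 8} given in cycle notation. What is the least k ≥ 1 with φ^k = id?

The disjoint cycles have lengths 7, 2.
Since disjoint cycles commute, ord(φ) = lcm(7, 2) = 14.

14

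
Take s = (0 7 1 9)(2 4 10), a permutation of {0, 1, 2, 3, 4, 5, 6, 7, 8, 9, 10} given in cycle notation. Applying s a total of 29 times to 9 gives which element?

9 lies in the 4-cycle (0 7 1 9).
Since the cycle has length 4, s^29 acts on it the same as s^1 (29 mod 4 = 1).
Advancing 1 step from 9: 9 → 0.

0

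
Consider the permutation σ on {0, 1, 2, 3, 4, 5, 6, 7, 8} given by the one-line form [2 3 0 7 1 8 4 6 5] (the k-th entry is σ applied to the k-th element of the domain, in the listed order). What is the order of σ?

The disjoint-cycle form of σ has cycle lengths 5, 2, 2.
The order of σ is the least common multiple of its cycle lengths: lcm(5, 2, 2) = 10.

10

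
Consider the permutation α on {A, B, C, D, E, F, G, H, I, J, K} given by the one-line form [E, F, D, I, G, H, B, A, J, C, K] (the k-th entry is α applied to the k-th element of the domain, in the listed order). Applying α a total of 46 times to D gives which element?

Tracing D → I → … returns to D after 4 steps, so D lies in a 4-cycle (C, D, I, J).
On a 4-cycle, α^4 is the identity, so α^46 = α^2 there (46 ≡ 2 mod 4).
Stepping 2 places around the cycle: D → I → J.

J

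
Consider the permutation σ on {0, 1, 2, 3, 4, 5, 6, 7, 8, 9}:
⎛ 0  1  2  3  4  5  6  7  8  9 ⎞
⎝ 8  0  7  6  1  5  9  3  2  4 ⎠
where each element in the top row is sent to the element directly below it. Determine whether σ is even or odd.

In disjoint-cycle form the cycle lengths are 9, 1.
A cycle of length ℓ contributes ℓ−1 transpositions, so σ is a product of 8 transpositions — even.

even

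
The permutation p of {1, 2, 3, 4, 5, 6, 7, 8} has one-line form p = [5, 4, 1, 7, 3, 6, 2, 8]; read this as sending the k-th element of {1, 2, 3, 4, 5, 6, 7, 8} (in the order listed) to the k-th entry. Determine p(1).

5

1 is element number 1 of the domain, and entry number 1 of the one-line form is 5, so p(1) = 5.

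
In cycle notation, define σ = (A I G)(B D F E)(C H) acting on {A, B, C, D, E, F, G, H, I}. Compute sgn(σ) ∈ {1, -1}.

The cycle lengths are 4, 3, 2.
A cycle is odd iff its length is even; σ has 2 even-length cycles, so sgn(σ) = (−1)^2 and σ is even.

1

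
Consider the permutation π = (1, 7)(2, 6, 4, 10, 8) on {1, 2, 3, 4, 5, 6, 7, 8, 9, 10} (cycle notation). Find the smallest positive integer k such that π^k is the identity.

The disjoint cycles have lengths 5, 2, 1, 1, 1.
The order is lcm(5, 2) = 10.

10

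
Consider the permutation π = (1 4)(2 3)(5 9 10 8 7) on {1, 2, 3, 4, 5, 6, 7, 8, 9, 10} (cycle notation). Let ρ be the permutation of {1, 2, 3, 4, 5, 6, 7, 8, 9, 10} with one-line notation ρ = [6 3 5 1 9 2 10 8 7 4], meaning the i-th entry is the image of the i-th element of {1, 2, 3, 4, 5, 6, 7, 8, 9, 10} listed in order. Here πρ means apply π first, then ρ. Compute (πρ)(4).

First apply π: π(4) = 1, then ρ(1) = 6. Thus (πρ)(4) = 6.

6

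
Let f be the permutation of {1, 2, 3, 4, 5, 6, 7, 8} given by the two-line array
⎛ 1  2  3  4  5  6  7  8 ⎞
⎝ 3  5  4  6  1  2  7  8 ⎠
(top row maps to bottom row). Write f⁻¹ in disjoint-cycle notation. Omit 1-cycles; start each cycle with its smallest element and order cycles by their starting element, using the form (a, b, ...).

First write f in disjoint cycles: (1, 3, 4, 6, 2, 5).
The inverse reverses every cycle; in canonical form, f⁻¹ = (1, 5, 2, 6, 4, 3).

(1, 5, 2, 6, 4, 3)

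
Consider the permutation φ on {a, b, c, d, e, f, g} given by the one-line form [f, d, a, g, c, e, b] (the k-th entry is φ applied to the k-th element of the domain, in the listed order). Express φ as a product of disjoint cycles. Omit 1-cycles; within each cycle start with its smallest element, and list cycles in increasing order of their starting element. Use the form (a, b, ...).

(a, f, e, c)(b, d, g)

From a: a → f → e → c → a, closing the cycle (a, f, e, c).
Continuing from each remaining unvisited element yields (a, f, e, c)(b, d, g).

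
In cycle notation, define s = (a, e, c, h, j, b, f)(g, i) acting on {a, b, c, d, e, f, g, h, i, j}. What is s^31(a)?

h

a lies in the 7-cycle (a, e, c, h, j, b, f).
On a 7-cycle, s^7 is the identity, so s^31 = s^3 there (31 ≡ 3 mod 7).
Advancing 3 steps from a: a → e → c → h.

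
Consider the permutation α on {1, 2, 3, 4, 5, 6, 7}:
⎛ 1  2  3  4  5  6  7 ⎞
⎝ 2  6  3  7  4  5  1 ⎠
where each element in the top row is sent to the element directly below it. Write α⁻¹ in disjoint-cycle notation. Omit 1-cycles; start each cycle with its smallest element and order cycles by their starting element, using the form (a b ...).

(1 7 4 5 6 2)

First write α in disjoint cycles: (1 2 6 5 4 7).
Reversing each cycle (and rotating so the smallest element leads) gives α⁻¹ = (1 7 4 5 6 2).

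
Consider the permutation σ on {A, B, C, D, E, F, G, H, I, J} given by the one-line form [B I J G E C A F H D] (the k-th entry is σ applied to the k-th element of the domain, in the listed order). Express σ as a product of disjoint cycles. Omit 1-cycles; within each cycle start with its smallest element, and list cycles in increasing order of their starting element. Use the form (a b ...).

Iterating σ from A gives A → B → I → H → F → C → J → D → G → A; that is the 9-cycle (A B I H F C J D G).
Continuing from each remaining unvisited element yields (A B I H F C J D G).

(A B I H F C J D G)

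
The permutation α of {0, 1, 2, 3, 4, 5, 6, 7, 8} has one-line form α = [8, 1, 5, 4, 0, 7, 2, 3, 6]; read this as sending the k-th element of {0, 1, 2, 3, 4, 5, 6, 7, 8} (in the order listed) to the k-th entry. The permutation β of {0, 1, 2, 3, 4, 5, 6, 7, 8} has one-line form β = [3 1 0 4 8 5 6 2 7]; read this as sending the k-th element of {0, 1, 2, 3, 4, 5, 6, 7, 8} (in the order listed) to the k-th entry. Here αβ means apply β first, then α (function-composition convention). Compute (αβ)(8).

3

(αβ)(8) = α(β(8)). β(8) = 7, then α(7) = 3. So (αβ)(8) = 3.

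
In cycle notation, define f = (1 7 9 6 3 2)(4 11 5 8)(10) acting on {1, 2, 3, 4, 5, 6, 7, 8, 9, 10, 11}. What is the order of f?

The cycle type of f is (6, 4, 1).
The order of f is the least common multiple of its cycle lengths: lcm(6, 4) = 12.

12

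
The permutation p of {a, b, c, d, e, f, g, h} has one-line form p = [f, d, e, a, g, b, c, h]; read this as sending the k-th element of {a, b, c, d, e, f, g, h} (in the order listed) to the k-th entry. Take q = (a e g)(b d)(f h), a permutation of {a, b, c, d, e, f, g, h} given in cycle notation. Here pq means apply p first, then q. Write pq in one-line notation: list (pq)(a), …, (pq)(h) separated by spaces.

h b g e a d c f

(pq)(x) = q(p(x)). Computing each image: q(p(a)) = q(f) = h, q(p(b)) = q(d) = b, q(p(c)) = q(e) = g, q(p(d)) = q(a) = e, q(p(e)) = q(g) = a, q(p(f)) = q(b) = d, q(p(g)) = q(c) = c, q(p(h)) = q(h) = f.
Hence pq = [h b g e a d c f].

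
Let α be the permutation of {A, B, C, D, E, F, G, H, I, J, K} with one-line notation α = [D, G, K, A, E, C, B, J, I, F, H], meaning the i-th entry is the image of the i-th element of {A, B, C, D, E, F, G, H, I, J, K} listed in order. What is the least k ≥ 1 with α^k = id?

The disjoint-cycle form of α has cycle lengths 5, 2, 2, 1, 1.
The order of α is the least common multiple of its cycle lengths: lcm(5, 2, 2) = 10.

10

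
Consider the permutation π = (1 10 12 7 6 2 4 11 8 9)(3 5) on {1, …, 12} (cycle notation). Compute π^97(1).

1 lies in the 10-cycle (1 10 12 7 6 2 4 11 8 9).
Since the cycle has length 10, π^97 acts on it the same as π^7 (97 mod 10 = 7).
Advancing 7 steps from 1: 1 → 10 → 12 → 7 → 6 → 2 → 4 → 11.

11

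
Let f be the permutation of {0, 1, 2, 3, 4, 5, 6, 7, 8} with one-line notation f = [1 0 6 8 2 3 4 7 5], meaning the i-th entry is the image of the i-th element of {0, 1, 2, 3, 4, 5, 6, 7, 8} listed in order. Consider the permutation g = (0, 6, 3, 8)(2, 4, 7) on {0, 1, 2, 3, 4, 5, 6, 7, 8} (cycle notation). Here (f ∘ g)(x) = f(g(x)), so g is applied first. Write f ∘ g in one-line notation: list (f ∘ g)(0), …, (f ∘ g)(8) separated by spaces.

4 0 2 5 7 3 8 6 1

(f ∘ g)(x) = f(g(x)). Computing each image: f(g(0)) = f(6) = 4, f(g(1)) = f(1) = 0, f(g(2)) = f(4) = 2, f(g(3)) = f(8) = 5, f(g(4)) = f(7) = 7, f(g(5)) = f(5) = 3, f(g(6)) = f(3) = 8, f(g(7)) = f(2) = 6, f(g(8)) = f(0) = 1.
Hence f ∘ g = [4 0 2 5 7 3 8 6 1].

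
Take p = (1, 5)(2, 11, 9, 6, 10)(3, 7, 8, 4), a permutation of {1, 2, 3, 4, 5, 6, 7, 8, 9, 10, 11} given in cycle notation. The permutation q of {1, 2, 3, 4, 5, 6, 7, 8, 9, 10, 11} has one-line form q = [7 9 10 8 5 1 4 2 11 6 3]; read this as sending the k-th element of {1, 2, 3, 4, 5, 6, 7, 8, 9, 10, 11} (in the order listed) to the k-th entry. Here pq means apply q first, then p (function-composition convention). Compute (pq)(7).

(pq)(7) = p(q(7)). q(7) = 4, then p(4) = 3. So (pq)(7) = 3.

3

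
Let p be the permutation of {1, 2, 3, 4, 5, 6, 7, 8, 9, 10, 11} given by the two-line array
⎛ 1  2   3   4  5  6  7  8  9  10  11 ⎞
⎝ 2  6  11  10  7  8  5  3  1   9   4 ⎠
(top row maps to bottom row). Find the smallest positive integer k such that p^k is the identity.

Writing p as disjoint cycles, the cycle lengths are 9, 2.
The order is lcm(9, 2) = 18.

18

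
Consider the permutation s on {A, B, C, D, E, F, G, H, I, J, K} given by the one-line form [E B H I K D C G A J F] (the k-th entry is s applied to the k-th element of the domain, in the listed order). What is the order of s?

6

The disjoint-cycle form of s has cycle lengths 6, 3, 1, 1.
The order is lcm(6, 3) = 6.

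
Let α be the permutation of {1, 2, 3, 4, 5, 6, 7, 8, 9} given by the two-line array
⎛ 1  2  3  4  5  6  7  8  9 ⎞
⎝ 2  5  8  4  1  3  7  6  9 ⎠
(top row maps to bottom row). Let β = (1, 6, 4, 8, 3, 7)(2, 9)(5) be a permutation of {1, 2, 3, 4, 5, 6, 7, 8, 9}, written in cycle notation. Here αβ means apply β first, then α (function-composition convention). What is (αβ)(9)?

5

First apply β: β(9) = 2, then α(2) = 5. Thus (αβ)(9) = 5.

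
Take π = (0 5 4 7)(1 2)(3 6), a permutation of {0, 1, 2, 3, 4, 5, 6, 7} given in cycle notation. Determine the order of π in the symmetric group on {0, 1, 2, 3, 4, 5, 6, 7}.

The disjoint cycles have lengths 4, 2, 2.
Since disjoint cycles commute, ord(π) = lcm(4, 2, 2) = 4.

4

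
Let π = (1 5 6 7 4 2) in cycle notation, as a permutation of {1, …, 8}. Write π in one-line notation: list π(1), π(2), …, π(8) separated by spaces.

5 1 3 2 6 7 4 8

Reading each image from the cycles: 1→5, 2→1, 3→3, 4→2, 5→6, 6→7, 7→4, 8→8.
So the one-line form is 5 1 3 2 6 7 4 8.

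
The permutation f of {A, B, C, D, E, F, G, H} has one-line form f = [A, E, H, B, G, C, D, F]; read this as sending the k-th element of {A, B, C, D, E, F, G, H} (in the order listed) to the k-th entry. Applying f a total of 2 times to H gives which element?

C

Tracing H → F → … returns to H after 3 steps, so H lies in a 3-cycle (C H F).
Advancing 2 steps from H: H → F → C.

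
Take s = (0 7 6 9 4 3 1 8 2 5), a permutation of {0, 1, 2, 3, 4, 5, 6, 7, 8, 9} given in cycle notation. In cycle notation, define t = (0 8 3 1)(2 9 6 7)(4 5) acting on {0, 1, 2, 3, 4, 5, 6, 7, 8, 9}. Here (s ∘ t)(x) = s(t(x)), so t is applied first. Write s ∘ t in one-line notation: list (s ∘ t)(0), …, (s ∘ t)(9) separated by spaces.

2 7 4 8 0 3 6 5 1 9

Chase each element through t then s: 0 → 8 → 2; 1 → 0 → 7; 2 → 9 → 4; 3 → 1 → 8; 4 → 5 → 0; 5 → 4 → 3; 6 → 7 → 6; 7 → 2 → 5; 8 → 3 → 1; 9 → 6 → 9.
Collecting the images, s ∘ t = [2 7 4 8 0 3 6 5 1 9].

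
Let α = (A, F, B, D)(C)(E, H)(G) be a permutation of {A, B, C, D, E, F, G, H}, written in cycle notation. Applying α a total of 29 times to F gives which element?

F lies in the 4-cycle (A, F, B, D).
On a 4-cycle, α^4 is the identity, so α^29 = α^1 there (29 ≡ 1 mod 4).
Advancing 1 step from F: F → B.

B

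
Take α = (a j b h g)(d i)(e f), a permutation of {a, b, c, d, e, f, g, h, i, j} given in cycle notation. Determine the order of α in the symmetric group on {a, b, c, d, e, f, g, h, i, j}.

The disjoint cycles have lengths 5, 2, 2, 1.
The order is lcm(5, 2, 2) = 10.

10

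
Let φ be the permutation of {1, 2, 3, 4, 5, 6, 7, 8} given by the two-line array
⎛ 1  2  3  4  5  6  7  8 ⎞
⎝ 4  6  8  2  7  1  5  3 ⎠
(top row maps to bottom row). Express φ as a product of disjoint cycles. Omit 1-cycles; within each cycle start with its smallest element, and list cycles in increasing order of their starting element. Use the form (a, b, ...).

(1, 4, 2, 6)(3, 8)(5, 7)

From 1: 1 → 4 → 2 → 6 → 1, closing the cycle (1, 4, 2, 6).
Repeating from the next unused element and collecting all non-trivial cycles gives (1, 4, 2, 6)(3, 8)(5, 7).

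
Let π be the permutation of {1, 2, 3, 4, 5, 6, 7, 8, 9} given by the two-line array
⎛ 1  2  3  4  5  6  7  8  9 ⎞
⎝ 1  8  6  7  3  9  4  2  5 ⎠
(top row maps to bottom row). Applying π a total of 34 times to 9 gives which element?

3

Tracing 9 → 5 → … returns to 9 after 4 steps, so 9 lies in a 4-cycle (3, 6, 9, 5).
On a 4-cycle, π^4 is the identity, so π^34 = π^2 there (34 ≡ 2 mod 4).
Advancing 2 steps from 9: 9 → 5 → 3.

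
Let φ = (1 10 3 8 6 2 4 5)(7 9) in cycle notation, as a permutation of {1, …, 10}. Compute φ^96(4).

4 lies in the 8-cycle (1 10 3 8 6 2 4 5).
On an 8-cycle, φ^8 is the identity, so φ^96 = φ^0 there (96 ≡ 0 mod 8).
So φ^96(4) = 4.

4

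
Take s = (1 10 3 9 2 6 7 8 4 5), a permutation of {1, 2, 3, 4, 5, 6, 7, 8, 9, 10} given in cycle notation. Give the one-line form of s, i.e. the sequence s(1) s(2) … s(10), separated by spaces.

10 6 9 5 1 7 8 4 2 3

Image by image: 1→10, 2→6, 3→9, 4→5, 5→1, 6→7, 7→8, 8→4, 9→2, 10→3.
Listing these in domain order gives 10 6 9 5 1 7 8 4 2 3.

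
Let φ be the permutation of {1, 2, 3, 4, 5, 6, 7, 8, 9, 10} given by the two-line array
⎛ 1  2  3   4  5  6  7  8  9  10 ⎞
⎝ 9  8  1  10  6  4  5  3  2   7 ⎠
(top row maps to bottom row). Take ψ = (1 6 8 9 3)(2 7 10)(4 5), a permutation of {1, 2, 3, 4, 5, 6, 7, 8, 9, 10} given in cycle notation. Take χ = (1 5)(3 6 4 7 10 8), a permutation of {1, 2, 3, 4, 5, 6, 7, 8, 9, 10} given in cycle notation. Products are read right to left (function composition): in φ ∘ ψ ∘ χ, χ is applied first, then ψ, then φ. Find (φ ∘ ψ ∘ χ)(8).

9

(φ ∘ ψ ∘ χ)(8) = φ(ψ(χ(8))). χ(8) = 3, then ψ(3) = 1, then φ(1) = 9, so the result is 9.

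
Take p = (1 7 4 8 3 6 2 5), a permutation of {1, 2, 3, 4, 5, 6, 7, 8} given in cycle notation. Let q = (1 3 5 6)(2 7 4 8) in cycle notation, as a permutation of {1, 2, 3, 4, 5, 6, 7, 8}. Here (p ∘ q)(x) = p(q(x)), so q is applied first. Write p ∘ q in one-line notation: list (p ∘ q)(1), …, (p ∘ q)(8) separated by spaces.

6 4 1 3 2 7 8 5

For each element, apply q then p: 1 → 3 → 6; 2 → 7 → 4; 3 → 5 → 1; 4 → 8 → 3; 5 → 6 → 2; 6 → 1 → 7; 7 → 4 → 8; 8 → 2 → 5.
So p ∘ q in one-line form is 6 4 1 3 2 7 8 5.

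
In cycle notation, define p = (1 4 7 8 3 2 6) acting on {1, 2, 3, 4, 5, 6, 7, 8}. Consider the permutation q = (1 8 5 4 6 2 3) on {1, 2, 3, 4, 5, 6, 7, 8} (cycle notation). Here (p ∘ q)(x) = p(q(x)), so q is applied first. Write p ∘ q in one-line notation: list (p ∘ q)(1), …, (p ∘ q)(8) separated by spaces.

3 2 4 1 7 6 8 5

(p ∘ q)(x) = p(q(x)). Computing each image: p(q(1)) = p(8) = 3, p(q(2)) = p(3) = 2, p(q(3)) = p(1) = 4, p(q(4)) = p(6) = 1, p(q(5)) = p(4) = 7, p(q(6)) = p(2) = 6, p(q(7)) = p(7) = 8, p(q(8)) = p(5) = 5.
Hence p ∘ q = [3 2 4 1 7 6 8 5].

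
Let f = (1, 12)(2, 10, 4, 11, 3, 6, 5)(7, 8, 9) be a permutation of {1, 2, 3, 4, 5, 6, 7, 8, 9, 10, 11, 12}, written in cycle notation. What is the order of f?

The disjoint cycles have lengths 7, 3, 2.
Since disjoint cycles commute, ord(f) = lcm(7, 3, 2) = 42.

42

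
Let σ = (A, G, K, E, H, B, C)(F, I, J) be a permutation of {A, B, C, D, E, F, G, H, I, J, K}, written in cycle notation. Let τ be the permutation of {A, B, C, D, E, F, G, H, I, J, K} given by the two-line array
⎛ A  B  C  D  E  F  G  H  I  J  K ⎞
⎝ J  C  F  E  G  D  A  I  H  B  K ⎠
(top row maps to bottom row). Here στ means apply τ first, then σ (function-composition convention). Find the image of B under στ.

A

(στ)(B) = σ(τ(B)). τ(B) = C, then σ(C) = A. So (στ)(B) = A.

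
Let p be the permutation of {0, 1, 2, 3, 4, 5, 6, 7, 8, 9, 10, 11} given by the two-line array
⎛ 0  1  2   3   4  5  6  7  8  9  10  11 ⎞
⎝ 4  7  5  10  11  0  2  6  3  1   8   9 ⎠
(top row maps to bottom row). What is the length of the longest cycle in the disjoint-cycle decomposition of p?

Decomposing into disjoint cycles gives (0, 4, 11, 9, 1, 7, 6, 2, 5)(3, 10, 8); the longest has length 9.

9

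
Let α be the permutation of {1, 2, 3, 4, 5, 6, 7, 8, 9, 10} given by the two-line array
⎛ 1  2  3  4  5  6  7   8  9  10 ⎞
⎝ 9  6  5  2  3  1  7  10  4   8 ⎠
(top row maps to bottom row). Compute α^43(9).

6

Tracing 9 → 4 → … returns to 9 after 5 steps, so 9 lies in a 5-cycle (1, 9, 4, 2, 6).
On a 5-cycle, α^5 is the identity, so α^43 = α^3 there (43 ≡ 3 mod 5).
Advancing 3 steps from 9: 9 → 4 → 2 → 6.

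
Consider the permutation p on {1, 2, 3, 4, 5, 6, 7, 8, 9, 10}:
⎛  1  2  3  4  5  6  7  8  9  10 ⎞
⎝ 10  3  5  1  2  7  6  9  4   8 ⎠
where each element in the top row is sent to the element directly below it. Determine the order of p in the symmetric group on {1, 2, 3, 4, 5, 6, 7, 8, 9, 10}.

30

Decomposing into disjoint cycles gives cycle lengths 5, 3, 2.
The order is lcm(5, 3, 2) = 30.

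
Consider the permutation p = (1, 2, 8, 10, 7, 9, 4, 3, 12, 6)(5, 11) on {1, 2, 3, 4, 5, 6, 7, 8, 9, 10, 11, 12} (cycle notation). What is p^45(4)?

2

4 lies in the 10-cycle (1, 2, 8, 10, 7, 9, 4, 3, 12, 6).
Since the cycle has length 10, p^45 acts on it the same as p^5 (45 mod 10 = 5).
Stepping 5 places around the cycle: 4 → 3 → 12 → 6 → 1 → 2.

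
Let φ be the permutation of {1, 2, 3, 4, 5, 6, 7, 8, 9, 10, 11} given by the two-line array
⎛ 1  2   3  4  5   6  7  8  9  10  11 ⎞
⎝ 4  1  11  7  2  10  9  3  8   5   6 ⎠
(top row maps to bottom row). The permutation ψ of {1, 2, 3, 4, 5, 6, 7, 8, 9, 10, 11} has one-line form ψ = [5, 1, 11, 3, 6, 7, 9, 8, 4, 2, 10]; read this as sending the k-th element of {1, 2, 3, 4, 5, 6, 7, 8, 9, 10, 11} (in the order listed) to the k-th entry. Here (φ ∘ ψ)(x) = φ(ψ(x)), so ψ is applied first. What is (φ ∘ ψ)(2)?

4

(φ ∘ ψ)(2) = φ(ψ(2)). ψ(2) = 1, then φ(1) = 4. So (φ ∘ ψ)(2) = 4.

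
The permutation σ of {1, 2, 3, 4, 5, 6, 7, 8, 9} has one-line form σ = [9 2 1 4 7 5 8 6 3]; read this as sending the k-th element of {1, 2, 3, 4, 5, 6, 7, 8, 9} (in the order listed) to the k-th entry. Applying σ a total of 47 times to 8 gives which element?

Tracing 8 → 6 → … returns to 8 after 4 steps, so 8 lies in a 4-cycle (5 7 8 6).
On a 4-cycle, σ^4 is the identity, so σ^47 = σ^3 there (47 ≡ 3 mod 4).
Stepping 3 places around the cycle: 8 → 6 → 5 → 7.

7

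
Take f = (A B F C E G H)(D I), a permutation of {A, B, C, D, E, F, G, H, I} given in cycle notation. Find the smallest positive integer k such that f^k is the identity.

14

The disjoint cycles have lengths 7, 2.
The order is lcm(7, 2) = 14.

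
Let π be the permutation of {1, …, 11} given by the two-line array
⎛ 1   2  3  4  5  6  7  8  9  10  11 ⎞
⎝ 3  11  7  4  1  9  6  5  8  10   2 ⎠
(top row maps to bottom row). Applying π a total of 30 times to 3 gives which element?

Tracing 3 → 7 → … returns to 3 after 7 steps, so 3 lies in a 7-cycle (1, 3, 7, 6, 9, 8, 5).
Since the cycle has length 7, π^30 acts on it the same as π^2 (30 mod 7 = 2).
Advancing 2 steps from 3: 3 → 7 → 6.

6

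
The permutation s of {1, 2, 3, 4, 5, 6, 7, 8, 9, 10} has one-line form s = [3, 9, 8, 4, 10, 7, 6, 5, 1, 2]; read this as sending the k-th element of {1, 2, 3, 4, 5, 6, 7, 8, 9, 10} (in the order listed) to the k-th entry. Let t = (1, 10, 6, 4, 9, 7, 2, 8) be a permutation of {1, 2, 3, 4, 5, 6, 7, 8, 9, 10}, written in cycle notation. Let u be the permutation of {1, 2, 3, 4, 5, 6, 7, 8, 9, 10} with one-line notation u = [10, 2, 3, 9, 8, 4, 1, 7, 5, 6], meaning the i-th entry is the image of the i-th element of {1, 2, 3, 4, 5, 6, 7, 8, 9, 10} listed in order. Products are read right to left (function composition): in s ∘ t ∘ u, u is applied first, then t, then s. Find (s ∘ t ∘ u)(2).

5

Chase 2: u(2) = 2; t(2) = 8; s(8) = 5. Hence (s ∘ t ∘ u)(2) = 5.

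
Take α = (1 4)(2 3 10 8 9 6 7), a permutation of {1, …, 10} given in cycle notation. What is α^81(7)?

7 lies in the 7-cycle (2 3 10 8 9 6 7).
Powers repeat with period 7 on this cycle, and 81 mod 7 = 4, so α^81(7) = α^4(7).
Stepping 4 places around the cycle: 7 → 2 → 3 → 10 → 8.

8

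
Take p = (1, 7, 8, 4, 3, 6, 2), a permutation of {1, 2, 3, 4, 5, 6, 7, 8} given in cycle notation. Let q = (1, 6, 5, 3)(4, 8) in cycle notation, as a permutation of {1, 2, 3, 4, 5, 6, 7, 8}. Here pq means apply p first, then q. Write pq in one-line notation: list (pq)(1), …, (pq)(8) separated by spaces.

7 6 5 1 3 2 4 8

For each element, apply p then q: 1 → 7 → 7; 2 → 1 → 6; 3 → 6 → 5; 4 → 3 → 1; 5 → 5 → 3; 6 → 2 → 2; 7 → 8 → 4; 8 → 4 → 8.
So pq in one-line form is 7 6 5 1 3 2 4 8.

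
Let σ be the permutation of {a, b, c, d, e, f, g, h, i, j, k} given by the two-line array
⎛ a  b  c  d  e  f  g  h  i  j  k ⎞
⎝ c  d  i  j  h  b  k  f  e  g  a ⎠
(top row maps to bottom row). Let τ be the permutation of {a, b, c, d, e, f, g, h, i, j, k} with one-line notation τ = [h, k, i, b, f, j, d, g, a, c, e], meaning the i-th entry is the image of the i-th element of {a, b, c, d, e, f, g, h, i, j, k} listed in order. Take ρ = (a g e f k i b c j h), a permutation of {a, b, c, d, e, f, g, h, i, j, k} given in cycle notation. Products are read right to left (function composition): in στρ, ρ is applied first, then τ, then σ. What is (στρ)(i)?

a

Chase i: ρ(i) = b; τ(b) = k; σ(k) = a. Hence (στρ)(i) = a.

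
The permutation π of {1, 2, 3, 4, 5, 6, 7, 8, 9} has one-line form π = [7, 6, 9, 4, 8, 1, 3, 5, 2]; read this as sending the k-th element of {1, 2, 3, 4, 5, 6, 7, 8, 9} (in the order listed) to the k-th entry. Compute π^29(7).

1

Tracing 7 → 3 → … returns to 7 after 6 steps, so 7 lies in a 6-cycle (1, 7, 3, 9, 2, 6).
On a 6-cycle, π^6 is the identity, so π^29 = π^5 there (29 ≡ 5 mod 6).
Advancing 5 steps from 7: 7 → 3 → 9 → 2 → 6 → 1.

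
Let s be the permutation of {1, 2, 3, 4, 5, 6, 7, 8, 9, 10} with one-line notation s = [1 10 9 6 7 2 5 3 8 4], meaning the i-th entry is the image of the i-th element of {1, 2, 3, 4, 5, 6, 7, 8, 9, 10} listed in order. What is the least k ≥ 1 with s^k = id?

12

Writing s as disjoint cycles, the cycle lengths are 4, 3, 2, 1.
The order of s is the least common multiple of its cycle lengths: lcm(4, 3, 2) = 12.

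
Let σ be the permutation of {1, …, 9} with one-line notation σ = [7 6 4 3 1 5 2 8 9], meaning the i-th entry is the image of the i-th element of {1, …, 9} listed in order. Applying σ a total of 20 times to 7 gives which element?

7

Tracing 7 → 2 → … returns to 7 after 5 steps, so 7 lies in a 5-cycle (1, 7, 2, 6, 5).
Powers repeat with period 5 on this cycle, and 20 mod 5 = 0, so σ^20(7) = σ^0(7).
So σ^20(7) = 7.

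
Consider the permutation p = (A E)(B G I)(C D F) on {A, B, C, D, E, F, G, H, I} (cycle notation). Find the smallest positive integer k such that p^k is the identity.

6

The cycle type of p is (3, 3, 2, 1).
The order is lcm(3, 3, 2) = 6.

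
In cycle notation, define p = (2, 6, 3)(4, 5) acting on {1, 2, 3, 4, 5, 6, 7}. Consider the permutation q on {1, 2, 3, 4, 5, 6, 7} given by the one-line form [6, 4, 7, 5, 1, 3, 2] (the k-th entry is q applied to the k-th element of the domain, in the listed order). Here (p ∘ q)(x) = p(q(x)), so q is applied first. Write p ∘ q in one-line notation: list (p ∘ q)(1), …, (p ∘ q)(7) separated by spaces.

For each element, apply q then p: 1 → 6 → 3; 2 → 4 → 5; 3 → 7 → 7; 4 → 5 → 4; 5 → 1 → 1; 6 → 3 → 2; 7 → 2 → 6.
So p ∘ q in one-line form is 3 5 7 4 1 2 6.

3 5 7 4 1 2 6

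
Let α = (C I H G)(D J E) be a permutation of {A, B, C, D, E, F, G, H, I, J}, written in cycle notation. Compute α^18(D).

D

D lies in the 3-cycle (D J E).
Since the cycle has length 3, α^18 acts on it the same as α^0 (18 mod 3 = 0).
So α^18(D) = D.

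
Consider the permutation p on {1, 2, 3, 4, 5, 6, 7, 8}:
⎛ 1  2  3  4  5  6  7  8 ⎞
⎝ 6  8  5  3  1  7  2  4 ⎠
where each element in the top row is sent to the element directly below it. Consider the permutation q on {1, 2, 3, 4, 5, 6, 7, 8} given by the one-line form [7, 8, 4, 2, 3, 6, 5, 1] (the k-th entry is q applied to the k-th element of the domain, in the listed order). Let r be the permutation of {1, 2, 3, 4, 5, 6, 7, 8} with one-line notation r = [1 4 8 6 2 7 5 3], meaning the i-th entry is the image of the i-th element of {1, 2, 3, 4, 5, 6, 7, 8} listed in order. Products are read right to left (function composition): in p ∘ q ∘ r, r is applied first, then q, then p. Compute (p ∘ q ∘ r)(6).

Chase 6: r(6) = 7; q(7) = 5; p(5) = 1. Hence (p ∘ q ∘ r)(6) = 1.

1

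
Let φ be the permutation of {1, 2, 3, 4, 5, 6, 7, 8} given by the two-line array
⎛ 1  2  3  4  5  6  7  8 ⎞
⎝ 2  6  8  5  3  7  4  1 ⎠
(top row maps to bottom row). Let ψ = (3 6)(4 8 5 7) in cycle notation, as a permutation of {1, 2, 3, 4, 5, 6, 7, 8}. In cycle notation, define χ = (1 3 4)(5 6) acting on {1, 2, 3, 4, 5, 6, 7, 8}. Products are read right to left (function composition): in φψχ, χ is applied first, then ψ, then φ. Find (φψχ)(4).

2

Chase 4: χ(4) = 1; ψ(1) = 1; φ(1) = 2. Hence (φψχ)(4) = 2.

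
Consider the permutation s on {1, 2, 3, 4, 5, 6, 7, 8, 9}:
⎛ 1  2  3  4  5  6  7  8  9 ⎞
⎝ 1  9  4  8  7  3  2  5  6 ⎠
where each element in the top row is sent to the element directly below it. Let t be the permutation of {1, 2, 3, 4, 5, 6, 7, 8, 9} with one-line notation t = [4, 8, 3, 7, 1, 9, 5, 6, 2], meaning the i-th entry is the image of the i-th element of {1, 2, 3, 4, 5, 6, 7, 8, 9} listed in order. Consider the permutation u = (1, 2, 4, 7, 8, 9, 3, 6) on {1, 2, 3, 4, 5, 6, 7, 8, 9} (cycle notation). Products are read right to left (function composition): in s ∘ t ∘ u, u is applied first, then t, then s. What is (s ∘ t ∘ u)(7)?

3

(s ∘ t ∘ u)(7) = s(t(u(7))). u(7) = 8, then t(8) = 6, then s(6) = 3, so the result is 3.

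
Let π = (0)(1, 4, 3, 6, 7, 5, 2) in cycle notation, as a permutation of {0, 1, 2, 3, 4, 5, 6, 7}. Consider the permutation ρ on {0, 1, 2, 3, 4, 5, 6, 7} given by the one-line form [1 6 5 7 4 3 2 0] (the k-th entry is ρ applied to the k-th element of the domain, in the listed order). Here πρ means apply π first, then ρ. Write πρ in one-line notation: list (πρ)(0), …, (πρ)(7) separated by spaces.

Chase each element through π then ρ: 0 → 0 → 1; 1 → 4 → 4; 2 → 1 → 6; 3 → 6 → 2; 4 → 3 → 7; 5 → 2 → 5; 6 → 7 → 0; 7 → 5 → 3.
Collecting the images, πρ = [1 4 6 2 7 5 0 3].

1 4 6 2 7 5 0 3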